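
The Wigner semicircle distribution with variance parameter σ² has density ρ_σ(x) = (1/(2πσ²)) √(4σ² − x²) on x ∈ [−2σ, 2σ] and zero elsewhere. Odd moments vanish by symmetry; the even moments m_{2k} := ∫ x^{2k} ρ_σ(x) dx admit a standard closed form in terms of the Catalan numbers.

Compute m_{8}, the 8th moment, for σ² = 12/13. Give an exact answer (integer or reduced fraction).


By the scaled semicircle moment identity, m_{2k} = σ^{2k} · C_k with k = 4.
C_4 = (1/(k+1)) · C(2k, k) = (1/5) · C(8, 4) = (1/5) · 70 = 14.
σ^{2k} = (σ²)^k = (12/13)^4 = 20736/28561.

Therefore m_{8} = σ^{8} · C_4 = (20736/28561) · 14 = 290304/28561.


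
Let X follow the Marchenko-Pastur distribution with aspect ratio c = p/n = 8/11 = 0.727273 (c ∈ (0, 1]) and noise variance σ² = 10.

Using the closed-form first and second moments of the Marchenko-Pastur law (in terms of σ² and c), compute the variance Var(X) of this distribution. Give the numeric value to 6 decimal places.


Recall the MP moments m_1 = E[X] = σ² and m_2 = E[X²] = σ⁴ (1 + c).
m_1 = E[X] = σ² = 10, so m_1² = 100.
m_2 = E[X²] = σ⁴ (1 + c) = 100 · (1 + 0.727273) = 100 · 1.727273 = 172.727273.
(Note m_2 − m_1² simplifies to c · σ⁴ = 0.727273 · 100.)

Var(X) = m_2 − m_1² = 172.727273 − 100 = 72.727273.


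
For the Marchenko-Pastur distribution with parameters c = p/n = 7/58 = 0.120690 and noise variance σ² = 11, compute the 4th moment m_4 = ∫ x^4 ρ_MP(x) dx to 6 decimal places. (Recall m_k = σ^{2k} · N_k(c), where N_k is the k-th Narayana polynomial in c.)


E[X⁴] = σ⁸ (1 + 6c + 6c² + c³) (fourth MP moment). With σ² = 11 (so σ⁸ = 14641) and c = 7/58 = 0.120690: E[X⁴] = 14641 · (1 + 6·0.120690 + 6·(0.120690)² + (0.120690)³) = 14641 · 1.813292.

So E[X^4] = 26548.406018.


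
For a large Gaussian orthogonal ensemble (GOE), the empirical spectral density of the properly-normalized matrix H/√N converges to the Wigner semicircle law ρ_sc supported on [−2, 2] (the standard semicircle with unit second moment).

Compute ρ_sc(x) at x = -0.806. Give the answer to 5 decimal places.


ρ_sc(x) = (1/(2π)) √(4 − x²). With x = -0.806:
  4 − x² = 4 − (-0.806)² = 4 − 0.649636 = 3.350364.
  √(4 − x²) = 1.830400.
  1/(2π) = 0.159155.
  ρ_sc(-0.806) = 0.159155 · 1.830400 = 0.291317.

Rounded to 5 decimal places: ρ_sc(-0.806) ≈ 0.29132.


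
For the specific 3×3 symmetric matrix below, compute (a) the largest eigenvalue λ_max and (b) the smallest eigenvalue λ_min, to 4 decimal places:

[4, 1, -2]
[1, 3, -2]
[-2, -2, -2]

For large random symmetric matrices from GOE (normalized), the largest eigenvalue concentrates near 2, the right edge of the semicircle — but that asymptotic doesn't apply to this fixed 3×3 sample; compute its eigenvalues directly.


Since M is real symmetric, all three eigenvalues are real; they are the roots of det(λI − M) = λ³ − (tr M) λ² + s λ − det M, where s is the sum of the principal 2×2 minors.
tr M = 4 + 3 + (-2) = 5.
s = (4·3 − 1²) + (4·(-2) − (-2)²) + (3·(-2) − (-2)²) = 11 + (-12) + (-10) = -11.
det M (expand along row 1) = 4·(-10) − 1·(-6) + (-2)·4 = -42.
Characteristic polynomial: λ³ − 5λ² − 11λ + 42 = 0.
Substitute λ = y + (tr M)/3 = y + 1.666667 to remove the quadratic term: y³ + p·y + q = 0 with p = s − (tr M)²/3 = -19.333333 and q = −2(tr M)³/27 + (tr M)·s/3 − det M = 14.407407.
Three real roots ⇒ use the trigonometric (Viète) form: r = 2√(−p/3) = 5.077182, φ = arccos(3q/(p·r)) = arccos(-0.440329) = 2.026762 rad.
y_k = r·cos(φ/3 − 2πk/3) for k = 0, 1, 2 gives y = 3.961927, 0.768706, -4.730633.
λ_k = y_k + 1.666667 gives λ = 5.6286, 2.4354, -3.0640 (check: the sum is 5.0000 = tr M).

Hence λ_max = 5.6286 and λ_min = -3.0640.


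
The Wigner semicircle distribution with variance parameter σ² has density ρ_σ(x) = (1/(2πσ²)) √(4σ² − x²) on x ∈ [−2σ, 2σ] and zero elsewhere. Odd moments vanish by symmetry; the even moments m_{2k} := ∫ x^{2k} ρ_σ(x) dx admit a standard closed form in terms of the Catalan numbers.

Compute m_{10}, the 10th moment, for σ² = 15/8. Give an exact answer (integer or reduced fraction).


By the scaled semicircle moment identity, m_{2k} = σ^{2k} · C_k with k = 5.
C_5 = (1/(k+1)) · C(2k, k) = (1/6) · C(10, 5) = (1/6) · 252 = 42.
σ^{2k} = (σ²)^k = (15/8)^5 = 759375/32768.

Therefore m_{10} = σ^{10} · C_5 = (759375/32768) · 42 = 15946875/16384.


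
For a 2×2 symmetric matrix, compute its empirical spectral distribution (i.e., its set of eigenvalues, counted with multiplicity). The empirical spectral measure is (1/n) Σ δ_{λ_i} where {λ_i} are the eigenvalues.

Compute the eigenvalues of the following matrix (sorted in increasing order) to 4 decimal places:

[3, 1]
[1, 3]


Since M is real symmetric, both eigenvalues are real; they are the roots of det(λI − M) = λ² − (tr M) λ + det M.
tr M = 3 + 3 = 6.
det M = 3·3 − 1² = 9 − 1 = 8.
Characteristic polynomial: λ² − 6λ + 8 = 0.
Discriminant Δ = (tr M)² − 4·det M = 36 − 32 = 4; √Δ = 2.000000.
λ = (tr M ± √Δ)/2 = (6 ± 2.000000)/2, giving (tr M − √Δ)/2 = 2.0000 and (tr M + √Δ)/2 = 4.0000.

Eigenvalues sorted in increasing order: [2.0000, 4.0000].


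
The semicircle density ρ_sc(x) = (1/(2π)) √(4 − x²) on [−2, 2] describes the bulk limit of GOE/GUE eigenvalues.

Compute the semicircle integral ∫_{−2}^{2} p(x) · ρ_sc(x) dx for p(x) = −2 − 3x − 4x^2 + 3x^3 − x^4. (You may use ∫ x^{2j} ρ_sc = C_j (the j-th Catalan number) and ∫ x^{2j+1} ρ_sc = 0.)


Write p(x) = Σ a_i x^i, split into monomials and integrate each against ρ_sc separately.
Using ∫ x^{2j} ρ_sc = C_j = (1/(j+1)) C(2j, j) (Catalan numbers) and ∫ x^{2j+1} ρ_sc = 0 (odd monomials vanish by symmetry):
  i = 0 (even): a_0 · C_{0} = -2 · 1 = -2
  i = 1 (odd): ∫ x^1 ρ_sc = 0 (vanishes)
  i = 2 (even): a_2 · C_{1} = -4 · 1 = -4
  i = 3 (odd): ∫ x^3 ρ_sc = 0 (vanishes)
  i = 4 (even): a_4 · C_{2} = -1 · 2 = -2

Summing the contributions: ∫_{−2}^{2} p(x) ρ_sc(x) dx = (-2) + (-4) + (-2) = -8.


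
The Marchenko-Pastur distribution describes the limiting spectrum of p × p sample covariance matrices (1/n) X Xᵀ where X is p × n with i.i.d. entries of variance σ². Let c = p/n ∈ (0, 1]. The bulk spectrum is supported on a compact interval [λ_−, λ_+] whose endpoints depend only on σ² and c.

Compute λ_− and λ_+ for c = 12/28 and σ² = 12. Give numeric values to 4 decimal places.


c = 12/28 = 0.428571; √c = 0.654654.
λ_− = σ² (1 − √c)² = 12 · (1 − 0.654654)² = 12 · (0.345346)² = 1.431169.
λ_+ = σ² (1 + √c)² = 12 · (1 + 0.654654)² = 12 · (1.654654)² = 32.854545.

Rounded to 4 decimal places: λ_− ≈ 1.4312, λ_+ ≈ 32.8545.


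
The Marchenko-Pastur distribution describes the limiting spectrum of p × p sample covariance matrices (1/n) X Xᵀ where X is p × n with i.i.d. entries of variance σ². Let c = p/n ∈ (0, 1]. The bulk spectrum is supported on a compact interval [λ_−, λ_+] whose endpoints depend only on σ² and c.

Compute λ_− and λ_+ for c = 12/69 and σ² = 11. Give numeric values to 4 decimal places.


c = 12/69 = 0.173913; √c = 0.417029.
λ_− = σ² (1 − √c)² = 11 · (1 − 0.417029)² = 11 · (0.582971)² = 3.738409.
λ_+ = σ² (1 + √c)² = 11 · (1 + 0.417029)² = 11 · (1.417029)² = 22.087678.

Rounded to 4 decimal places: λ_− ≈ 3.7384, λ_+ ≈ 22.0877.


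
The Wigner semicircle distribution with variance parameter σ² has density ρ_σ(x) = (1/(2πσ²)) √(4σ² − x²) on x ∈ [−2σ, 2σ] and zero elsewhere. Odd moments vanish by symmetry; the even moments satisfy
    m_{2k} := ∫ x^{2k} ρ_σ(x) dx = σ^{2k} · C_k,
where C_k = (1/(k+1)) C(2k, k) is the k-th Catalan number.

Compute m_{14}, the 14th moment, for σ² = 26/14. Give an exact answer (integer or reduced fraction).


By the scaled semicircle moment identity, m_{2k} = σ^{2k} · C_k with k = 7.
C_7 = (1/(k+1)) · C(2k, k) = (1/8) · C(14, 7) = (1/8) · 3432 = 429.
σ^{2k} = (σ²)^k = (26/14)^7 = 62748517/823543.

Therefore m_{14} = σ^{14} · C_7 = (62748517/823543) · 429 = 26919113793/823543.


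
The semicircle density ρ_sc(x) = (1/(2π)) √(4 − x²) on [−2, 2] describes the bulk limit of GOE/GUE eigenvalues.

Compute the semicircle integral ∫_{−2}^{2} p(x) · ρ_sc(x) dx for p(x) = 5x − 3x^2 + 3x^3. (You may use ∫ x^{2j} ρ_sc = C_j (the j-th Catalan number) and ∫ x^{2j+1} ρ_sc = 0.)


Write p(x) = Σ a_i x^i, split into monomials and integrate each against ρ_sc separately.
Using ∫ x^{2j} ρ_sc = C_j = (1/(j+1)) C(2j, j) (Catalan numbers) and ∫ x^{2j+1} ρ_sc = 0 (odd monomials vanish by symmetry):
  i = 1 (odd): ∫ x^1 ρ_sc = 0 (vanishes)
  i = 2 (even): a_2 · C_{1} = -3 · 1 = -3
  i = 3 (odd): ∫ x^3 ρ_sc = 0 (vanishes)

Summing the contributions: ∫_{−2}^{2} p(x) ρ_sc(x) dx = -3.


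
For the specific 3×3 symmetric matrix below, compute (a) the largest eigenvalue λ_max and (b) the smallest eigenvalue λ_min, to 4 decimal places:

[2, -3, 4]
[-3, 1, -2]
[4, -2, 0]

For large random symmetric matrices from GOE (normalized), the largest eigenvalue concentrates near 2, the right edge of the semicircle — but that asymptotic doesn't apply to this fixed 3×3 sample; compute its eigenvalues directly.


Since M is real symmetric, all three eigenvalues are real; they are the roots of det(λI − M) = λ³ − (tr M) λ² + s λ − det M, where s is the sum of the principal 2×2 minors.
tr M = 2 + 1 + 0 = 3.
s = (2·1 − (-3)²) + (2·0 − 4²) + (1·0 − (-2)²) = -7 + (-16) + (-4) = -27.
det M (expand along row 1) = 2·(-4) − (-3)·8 + 4·2 = 24.
Characteristic polynomial: λ³ − 3λ² − 27λ − 24 = 0.
Substitute λ = y + (tr M)/3 = y + 1.000000 to remove the quadratic term: y³ + p·y + q = 0 with p = s − (tr M)²/3 = -30.000000 and q = −2(tr M)³/27 + (tr M)·s/3 − det M = -53.000000.
Three real roots ⇒ use the trigonometric (Viète) form: r = 2√(−p/3) = 6.324555, φ = arccos(3q/(p·r)) = arccos(0.838004) = 0.577182 rad.
y_k = r·cos(φ/3 − 2πk/3) for k = 0, 1, 2 gives y = 6.207863, -2.056635, -4.151228.
λ_k = y_k + 1.000000 gives λ = 7.2079, -1.0566, -3.1512 (check: the sum is 3.0000 = tr M).

Hence λ_max = 7.2079 and λ_min = -3.1512.


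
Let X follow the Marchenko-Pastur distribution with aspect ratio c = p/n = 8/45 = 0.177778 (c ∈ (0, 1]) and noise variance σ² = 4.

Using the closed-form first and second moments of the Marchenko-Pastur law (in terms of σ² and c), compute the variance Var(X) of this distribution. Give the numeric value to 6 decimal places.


Recall the MP moments m_1 = E[X] = σ² and m_2 = E[X²] = σ⁴ (1 + c).
m_1 = E[X] = σ² = 4, so m_1² = 16.
m_2 = E[X²] = σ⁴ (1 + c) = 16 · (1 + 0.177778) = 16 · 1.177778 = 18.844444.
(Note m_2 − m_1² simplifies to c · σ⁴ = 0.177778 · 16.)

Var(X) = m_2 − m_1² = 18.844444 − 16 = 2.844444.


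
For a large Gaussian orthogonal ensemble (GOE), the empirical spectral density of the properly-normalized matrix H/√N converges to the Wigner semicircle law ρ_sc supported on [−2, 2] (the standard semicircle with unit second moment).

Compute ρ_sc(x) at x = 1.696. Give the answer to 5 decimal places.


ρ_sc(x) = (1/(2π)) √(4 − x²). With x = 1.696:
  4 − x² = 4 − (1.696)² = 4 − 2.876416 = 1.123584.
  √(4 − x²) = 1.059992.
  1/(2π) = 0.159155.
  ρ_sc(1.696) = 0.159155 · 1.059992 = 0.168703.

Rounded to 5 decimal places: ρ_sc(1.696) ≈ 0.16870.


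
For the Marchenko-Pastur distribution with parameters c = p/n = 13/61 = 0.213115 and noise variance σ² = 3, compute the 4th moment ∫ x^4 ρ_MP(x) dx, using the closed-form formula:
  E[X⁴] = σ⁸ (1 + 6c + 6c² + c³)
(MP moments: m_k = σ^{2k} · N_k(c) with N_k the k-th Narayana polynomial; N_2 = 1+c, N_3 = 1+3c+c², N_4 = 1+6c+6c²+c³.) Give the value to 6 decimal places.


E[X⁴] = σ⁸ (1 + 6c + 6c² + c³) (fourth MP moment). With σ² = 3 (so σ⁸ = 81) and c = 13/61 = 0.213115: E[X⁴] = 81 · (1 + 6·0.213115 + 6·(0.213115)² + (0.213115)³) = 81 · 2.560875.

So E[X^4] = 207.430886.


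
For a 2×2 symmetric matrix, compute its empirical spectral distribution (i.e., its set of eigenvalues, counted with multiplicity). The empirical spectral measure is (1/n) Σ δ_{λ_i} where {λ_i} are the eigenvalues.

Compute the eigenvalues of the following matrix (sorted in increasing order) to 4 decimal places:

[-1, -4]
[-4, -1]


Since M is real symmetric, both eigenvalues are real; they are the roots of det(λI − M) = λ² − (tr M) λ + det M.
tr M = -1 + (-1) = -2.
det M = (-1)·(-1) − (-4)² = 1 − 16 = -15.
Characteristic polynomial: λ² + 2λ − 15 = 0.
Discriminant Δ = (tr M)² − 4·det M = 4 − (-60) = 64; √Δ = 8.000000.
λ = (tr M ± √Δ)/2 = (-2 ± 8.000000)/2, giving (tr M − √Δ)/2 = -5.0000 and (tr M + √Δ)/2 = 3.0000.

Eigenvalues sorted in increasing order: [-5.0000, 3.0000].


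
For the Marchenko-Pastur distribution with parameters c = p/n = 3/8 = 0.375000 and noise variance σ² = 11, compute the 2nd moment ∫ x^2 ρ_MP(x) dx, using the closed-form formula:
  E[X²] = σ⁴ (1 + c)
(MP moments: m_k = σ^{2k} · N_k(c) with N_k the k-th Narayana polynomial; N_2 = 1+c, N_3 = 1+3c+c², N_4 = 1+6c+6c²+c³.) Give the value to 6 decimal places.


E[X²] = σ⁴ (1 + c) (second MP moment). With σ² = 11 (so σ⁴ = 121) and c = 3/8 = 0.375000: E[X²] = 121 · (1 + 0.375000) = 121 · 1.375000.

So E[X^2] = 166.375000.


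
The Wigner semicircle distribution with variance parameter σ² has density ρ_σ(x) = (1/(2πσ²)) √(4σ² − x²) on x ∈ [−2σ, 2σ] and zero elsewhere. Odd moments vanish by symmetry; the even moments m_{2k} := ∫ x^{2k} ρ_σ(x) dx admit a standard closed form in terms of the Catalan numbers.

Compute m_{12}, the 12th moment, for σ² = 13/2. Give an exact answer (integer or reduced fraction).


By the scaled semicircle moment identity, m_{2k} = σ^{2k} · C_k with k = 6.
C_6 = (1/(k+1)) · C(2k, k) = (1/7) · C(12, 6) = (1/7) · 924 = 132.
σ^{2k} = (σ²)^k = (13/2)^6 = 4826809/64.

Therefore m_{12} = σ^{12} · C_6 = (4826809/64) · 132 = 159284697/16.


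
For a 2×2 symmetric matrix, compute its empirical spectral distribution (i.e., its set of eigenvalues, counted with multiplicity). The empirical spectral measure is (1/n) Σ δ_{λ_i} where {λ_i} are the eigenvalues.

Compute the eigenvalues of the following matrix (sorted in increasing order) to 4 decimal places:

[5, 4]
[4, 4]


Since M is real symmetric, both eigenvalues are real; they are the roots of det(λI − M) = λ² − (tr M) λ + det M.
tr M = 5 + 4 = 9.
det M = 5·4 − 4² = 20 − 16 = 4.
Characteristic polynomial: λ² − 9λ + 4 = 0.
Discriminant Δ = (tr M)² − 4·det M = 81 − 16 = 65; √Δ = 8.062258.
λ = (tr M ± √Δ)/2 = (9 ± 8.062258)/2, giving (tr M − √Δ)/2 = 0.4689 and (tr M + √Δ)/2 = 8.5311.

Eigenvalues sorted in increasing order: [0.4689, 8.5311].


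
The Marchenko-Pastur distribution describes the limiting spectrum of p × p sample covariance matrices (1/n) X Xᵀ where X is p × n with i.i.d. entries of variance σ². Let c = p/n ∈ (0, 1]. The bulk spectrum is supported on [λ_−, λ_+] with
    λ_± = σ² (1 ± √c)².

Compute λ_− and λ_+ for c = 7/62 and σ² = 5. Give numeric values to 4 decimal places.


c = 7/62 = 0.112903; √c = 0.336011.
λ_− = σ² (1 − √c)² = 5 · (1 − 0.336011)² = 5 · (0.663989)² = 2.204409.
λ_+ = σ² (1 + √c)² = 5 · (1 + 0.336011)² = 5 · (1.336011)² = 8.924624.

Rounded to 4 decimal places: λ_− ≈ 2.2044, λ_+ ≈ 8.9246.


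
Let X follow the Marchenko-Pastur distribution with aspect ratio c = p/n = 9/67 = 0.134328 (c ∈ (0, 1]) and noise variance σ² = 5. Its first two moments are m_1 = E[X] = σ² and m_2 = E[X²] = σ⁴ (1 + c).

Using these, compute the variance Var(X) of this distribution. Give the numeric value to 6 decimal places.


m_1 = E[X] = σ² = 5, so m_1² = 25.
m_2 = E[X²] = σ⁴ (1 + c) = 25 · (1 + 0.134328) = 25 · 1.134328 = 28.358209.
(Note m_2 − m_1² simplifies to c · σ⁴ = 0.134328 · 25.)

Var(X) = m_2 − m_1² = 28.358209 − 25 = 3.358209.


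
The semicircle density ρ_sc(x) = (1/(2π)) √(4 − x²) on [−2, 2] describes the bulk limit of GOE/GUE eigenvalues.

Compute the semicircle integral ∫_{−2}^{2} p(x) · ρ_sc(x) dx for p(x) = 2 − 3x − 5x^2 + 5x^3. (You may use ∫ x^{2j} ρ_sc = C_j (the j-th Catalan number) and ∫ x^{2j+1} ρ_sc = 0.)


Write p(x) = Σ a_i x^i, split into monomials and integrate each against ρ_sc separately.
Using ∫ x^{2j} ρ_sc = C_j = (1/(j+1)) C(2j, j) (Catalan numbers) and ∫ x^{2j+1} ρ_sc = 0 (odd monomials vanish by symmetry):
  i = 0 (even): a_0 · C_{0} = 2 · 1 = 2
  i = 1 (odd): ∫ x^1 ρ_sc = 0 (vanishes)
  i = 2 (even): a_2 · C_{1} = -5 · 1 = -5
  i = 3 (odd): ∫ x^3 ρ_sc = 0 (vanishes)

Summing the contributions: ∫_{−2}^{2} p(x) ρ_sc(x) dx = 2 + (-5) = -3.


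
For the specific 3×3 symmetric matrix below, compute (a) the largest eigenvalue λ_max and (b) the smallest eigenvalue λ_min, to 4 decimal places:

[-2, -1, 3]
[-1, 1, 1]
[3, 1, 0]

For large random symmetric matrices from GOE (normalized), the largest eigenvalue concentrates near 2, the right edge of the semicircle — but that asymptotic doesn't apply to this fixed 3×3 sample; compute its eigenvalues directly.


Since M is real symmetric, all three eigenvalues are real; they are the roots of det(λI − M) = λ³ − (tr M) λ² + s λ − det M, where s is the sum of the principal 2×2 minors.
tr M = -2 + 1 + 0 = -1.
s = ((-2)·1 − (-1)²) + ((-2)·0 − 3²) + (1·0 − 1²) = -3 + (-9) + (-1) = -13.
det M (expand along row 1) = (-2)·(-1) − (-1)·(-3) + 3·(-4) = -13.
Characteristic polynomial: λ³ + λ² − 13λ + 13 = 0.
Substitute λ = y + (tr M)/3 = y − 0.333333 to remove the quadratic term: y³ + p·y + q = 0 with p = s − (tr M)²/3 = -13.333333 and q = −2(tr M)³/27 + (tr M)·s/3 − det M = 17.407407.
Three real roots ⇒ use the trigonometric (Viète) form: r = 2√(−p/3) = 4.216370, φ = arccos(3q/(p·r)) = arccos(-0.928919) = 2.762279 rad.
y_k = r·cos(φ/3 − 2πk/3) for k = 0, 1, 2 gives y = 2.551813, 1.630900, -4.182713.
λ_k = y_k − 0.333333 gives λ = 2.2185, 1.2976, -4.5160 (check: the sum is -1.0000 = tr M).

Hence λ_max = 2.2185 and λ_min = -4.5160.


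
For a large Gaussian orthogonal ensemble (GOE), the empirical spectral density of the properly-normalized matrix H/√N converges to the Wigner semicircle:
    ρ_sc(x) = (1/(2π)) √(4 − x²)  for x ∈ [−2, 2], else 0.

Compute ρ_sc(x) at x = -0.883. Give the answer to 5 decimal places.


ρ_sc(x) = (1/(2π)) √(4 − x²). With x = -0.883:
  4 − x² = 4 − (-0.883)² = 4 − 0.779689 = 3.220311.
  √(4 − x²) = 1.794522.
  1/(2π) = 0.159155.
  ρ_sc(-0.883) = 0.159155 · 1.794522 = 0.285607.

Rounded to 5 decimal places: ρ_sc(-0.883) ≈ 0.28561.


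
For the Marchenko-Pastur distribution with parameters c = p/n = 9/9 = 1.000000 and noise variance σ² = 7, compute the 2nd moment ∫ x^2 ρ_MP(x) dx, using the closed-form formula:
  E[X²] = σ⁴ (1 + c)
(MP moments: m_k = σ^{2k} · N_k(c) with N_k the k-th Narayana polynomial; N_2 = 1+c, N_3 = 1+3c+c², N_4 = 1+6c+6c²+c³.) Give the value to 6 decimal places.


E[X²] = σ⁴ (1 + c) (second MP moment). With σ² = 7 (so σ⁴ = 49) and c = 9/9 = 1.000000: E[X²] = 49 · (1 + 1.000000) = 49 · 2.000000.

So E[X^2] = 98.000000.


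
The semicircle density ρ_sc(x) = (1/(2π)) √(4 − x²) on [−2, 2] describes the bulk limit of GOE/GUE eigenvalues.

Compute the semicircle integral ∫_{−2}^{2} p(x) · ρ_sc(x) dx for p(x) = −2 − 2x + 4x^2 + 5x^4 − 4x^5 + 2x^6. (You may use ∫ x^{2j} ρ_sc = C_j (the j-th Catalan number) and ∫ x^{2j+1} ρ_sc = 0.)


Write p(x) = Σ a_i x^i, split into monomials and integrate each against ρ_sc separately.
Using ∫ x^{2j} ρ_sc = C_j = (1/(j+1)) C(2j, j) (Catalan numbers) and ∫ x^{2j+1} ρ_sc = 0 (odd monomials vanish by symmetry):
  i = 0 (even): a_0 · C_{0} = -2 · 1 = -2
  i = 1 (odd): ∫ x^1 ρ_sc = 0 (vanishes)
  i = 2 (even): a_2 · C_{1} = 4 · 1 = 4
  i = 4 (even): a_4 · C_{2} = 5 · 2 = 10
  i = 5 (odd): ∫ x^5 ρ_sc = 0 (vanishes)
  i = 6 (even): a_6 · C_{3} = 2 · 5 = 10

Summing the contributions: ∫_{−2}^{2} p(x) ρ_sc(x) dx = (-2) + 4 + 10 + 10 = 22.


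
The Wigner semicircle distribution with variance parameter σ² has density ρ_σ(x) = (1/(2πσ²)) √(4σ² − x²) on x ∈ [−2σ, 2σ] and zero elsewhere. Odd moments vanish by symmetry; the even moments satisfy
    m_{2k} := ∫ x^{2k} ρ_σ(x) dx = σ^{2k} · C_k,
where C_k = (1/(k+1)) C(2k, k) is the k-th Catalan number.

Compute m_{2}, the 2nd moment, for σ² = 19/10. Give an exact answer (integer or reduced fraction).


By the scaled semicircle moment identity, m_{2k} = σ^{2k} · C_k with k = 1.
C_1 = (1/(k+1)) · C(2k, k) = (1/2) · C(2, 1) = (1/2) · 2 = 1.
σ^{2k} = (σ²)^k = (19/10)^1 = 19/10.

Therefore m_{2} = σ^{2} · C_1 = (19/10) · 1 = 19/10.


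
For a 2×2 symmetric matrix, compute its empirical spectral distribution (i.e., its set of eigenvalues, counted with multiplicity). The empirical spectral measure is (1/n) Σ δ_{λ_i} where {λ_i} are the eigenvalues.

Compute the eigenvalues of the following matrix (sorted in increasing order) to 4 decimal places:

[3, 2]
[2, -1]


Since M is real symmetric, both eigenvalues are real; they are the roots of det(λI − M) = λ² − (tr M) λ + det M.
tr M = 3 + (-1) = 2.
det M = 3·(-1) − 2² = -3 − 4 = -7.
Characteristic polynomial: λ² − 2λ − 7 = 0.
Discriminant Δ = (tr M)² − 4·det M = 4 − (-28) = 32; √Δ = 5.656854.
λ = (tr M ± √Δ)/2 = (2 ± 5.656854)/2, giving (tr M − √Δ)/2 = -1.8284 and (tr M + √Δ)/2 = 3.8284.

Eigenvalues sorted in increasing order: [-1.8284, 3.8284].


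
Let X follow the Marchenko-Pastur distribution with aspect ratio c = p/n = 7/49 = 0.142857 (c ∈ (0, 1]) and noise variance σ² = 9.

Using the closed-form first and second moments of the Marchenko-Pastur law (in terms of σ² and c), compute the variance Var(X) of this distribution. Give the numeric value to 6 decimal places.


Recall the MP moments m_1 = E[X] = σ² and m_2 = E[X²] = σ⁴ (1 + c).
m_1 = E[X] = σ² = 9, so m_1² = 81.
m_2 = E[X²] = σ⁴ (1 + c) = 81 · (1 + 0.142857) = 81 · 1.142857 = 92.571429.
(Note m_2 − m_1² simplifies to c · σ⁴ = 0.142857 · 81.)

Var(X) = m_2 − m_1² = 92.571429 − 81 = 11.571429.


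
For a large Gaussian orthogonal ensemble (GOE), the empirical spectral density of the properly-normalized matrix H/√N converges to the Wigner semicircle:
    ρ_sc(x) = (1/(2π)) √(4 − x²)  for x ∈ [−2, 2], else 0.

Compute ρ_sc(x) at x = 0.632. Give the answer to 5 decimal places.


ρ_sc(x) = (1/(2π)) √(4 − x²). With x = 0.632:
  4 − x² = 4 − (0.632)² = 4 − 0.399424 = 3.600576.
  √(4 − x²) = 1.897518.
  1/(2π) = 0.159155.
  ρ_sc(0.632) = 0.159155 · 1.897518 = 0.301999.

Rounded to 5 decimal places: ρ_sc(0.632) ≈ 0.30200.


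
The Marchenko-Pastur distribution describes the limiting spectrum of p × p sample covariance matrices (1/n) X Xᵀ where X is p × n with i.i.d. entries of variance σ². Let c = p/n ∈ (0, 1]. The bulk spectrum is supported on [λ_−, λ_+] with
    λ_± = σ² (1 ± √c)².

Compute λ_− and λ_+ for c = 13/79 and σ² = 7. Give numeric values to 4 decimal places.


c = 13/79 = 0.164557; √c = 0.405656.
λ_− = σ² (1 − √c)² = 7 · (1 − 0.405656)² = 7 · (0.594344)² = 2.472712.
λ_+ = σ² (1 + √c)² = 7 · (1 + 0.405656)² = 7 · (1.405656)² = 13.831086.

Rounded to 4 decimal places: λ_− ≈ 2.4727, λ_+ ≈ 13.8311.


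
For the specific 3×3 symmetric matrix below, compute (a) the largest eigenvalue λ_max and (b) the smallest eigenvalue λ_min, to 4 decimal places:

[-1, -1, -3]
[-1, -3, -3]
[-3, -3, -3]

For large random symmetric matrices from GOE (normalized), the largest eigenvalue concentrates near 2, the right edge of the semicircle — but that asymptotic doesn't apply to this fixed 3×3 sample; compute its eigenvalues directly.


Since M is real symmetric, all three eigenvalues are real; they are the roots of det(λI − M) = λ³ − (tr M) λ² + s λ − det M, where s is the sum of the principal 2×2 minors.
tr M = -1 + (-3) + (-3) = -7.
s = ((-1)·(-3) − (-1)²) + ((-1)·(-3) − (-3)²) + ((-3)·(-3) − (-3)²) = 2 + (-6) + 0 = -4.
det M (expand along row 1) = (-1)·0 − (-1)·(-6) + (-3)·(-6) = 12.
Characteristic polynomial: λ³ + 7λ² − 4λ − 12 = 0.
Substitute λ = y + (tr M)/3 = y − 2.333333 to remove the quadratic term: y³ + p·y + q = 0 with p = s − (tr M)²/3 = -20.333333 and q = −2(tr M)³/27 + (tr M)·s/3 − det M = 22.740741.
Three real roots ⇒ use the trigonometric (Viète) form: r = 2√(−p/3) = 5.206833, φ = arccos(3q/(p·r)) = arccos(-0.644382) = 2.271012 rad.
y_k = r·cos(φ/3 − 2πk/3) for k = 0, 1, 2 gives y = 3.784831, 1.204297, -4.989127.
λ_k = y_k − 2.333333 gives λ = 1.4515, -1.1290, -7.3225 (check: the sum is -7.0000 = tr M).

Hence λ_max = 1.4515 and λ_min = -7.3225.


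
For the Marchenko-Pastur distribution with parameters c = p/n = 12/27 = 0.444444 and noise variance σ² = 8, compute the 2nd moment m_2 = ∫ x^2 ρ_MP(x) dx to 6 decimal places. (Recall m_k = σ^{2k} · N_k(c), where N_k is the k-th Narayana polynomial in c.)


E[X²] = σ⁴ (1 + c) (second MP moment). With σ² = 8 (so σ⁴ = 64) and c = 12/27 = 0.444444: E[X²] = 64 · (1 + 0.444444) = 64 · 1.444444.

So E[X^2] = 92.444444.


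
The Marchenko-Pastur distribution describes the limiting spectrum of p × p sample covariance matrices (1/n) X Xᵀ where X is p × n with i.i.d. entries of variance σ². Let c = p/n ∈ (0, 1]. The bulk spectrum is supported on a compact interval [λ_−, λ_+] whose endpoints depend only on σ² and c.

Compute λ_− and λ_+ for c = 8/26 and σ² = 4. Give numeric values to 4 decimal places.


c = 8/26 = 0.307692; √c = 0.554700.
λ_− = σ² (1 − √c)² = 4 · (1 − 0.554700)² = 4 · (0.445300)² = 0.793168.
λ_+ = σ² (1 + √c)² = 4 · (1 + 0.554700)² = 4 · (1.554700)² = 9.668371.

Rounded to 4 decimal places: λ_− ≈ 0.7932, λ_+ ≈ 9.6684.


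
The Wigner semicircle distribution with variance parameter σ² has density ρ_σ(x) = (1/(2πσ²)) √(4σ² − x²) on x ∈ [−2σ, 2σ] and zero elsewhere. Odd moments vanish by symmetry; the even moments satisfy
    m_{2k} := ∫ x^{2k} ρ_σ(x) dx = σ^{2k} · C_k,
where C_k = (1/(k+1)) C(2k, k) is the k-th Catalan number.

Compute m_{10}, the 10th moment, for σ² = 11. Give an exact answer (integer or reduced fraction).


By the scaled semicircle moment identity, m_{2k} = σ^{2k} · C_k with k = 5.
C_5 = (1/(k+1)) · C(2k, k) = (1/6) · C(10, 5) = (1/6) · 252 = 42.
σ^{2k} = (σ²)^k = (11)^5 = 161051.

Therefore m_{10} = σ^{10} · C_5 = 161051 · 42 = 6764142.


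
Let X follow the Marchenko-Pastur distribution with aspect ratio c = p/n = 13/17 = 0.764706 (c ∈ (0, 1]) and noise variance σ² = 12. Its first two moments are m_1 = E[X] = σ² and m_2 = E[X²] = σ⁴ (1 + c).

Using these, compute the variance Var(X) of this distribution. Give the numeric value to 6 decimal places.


m_1 = E[X] = σ² = 12, so m_1² = 144.
m_2 = E[X²] = σ⁴ (1 + c) = 144 · (1 + 0.764706) = 144 · 1.764706 = 254.117647.
(Note m_2 − m_1² simplifies to c · σ⁴ = 0.764706 · 144.)

Var(X) = m_2 − m_1² = 254.117647 − 144 = 110.117647.


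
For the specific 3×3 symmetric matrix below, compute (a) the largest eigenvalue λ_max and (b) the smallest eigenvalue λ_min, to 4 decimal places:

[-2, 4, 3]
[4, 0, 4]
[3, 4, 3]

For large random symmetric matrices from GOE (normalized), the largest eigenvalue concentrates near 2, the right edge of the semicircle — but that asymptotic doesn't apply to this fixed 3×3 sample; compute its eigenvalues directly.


Since M is real symmetric, all three eigenvalues are real; they are the roots of det(λI − M) = λ³ − (tr M) λ² + s λ − det M, where s is the sum of the principal 2×2 minors.
tr M = -2 + 0 + 3 = 1.
s = ((-2)·0 − 4²) + ((-2)·3 − 3²) + (0·3 − 4²) = -16 + (-15) + (-16) = -47.
det M (expand along row 1) = (-2)·(-16) − 4·0 + 3·16 = 80.
Characteristic polynomial: λ³ − λ² − 47λ − 80 = 0.
Substitute λ = y + (tr M)/3 = y + 0.333333 to remove the quadratic term: y³ + p·y + q = 0 with p = s − (tr M)²/3 = -47.333333 and q = −2(tr M)³/27 + (tr M)·s/3 − det M = -95.740741.
Three real roots ⇒ use the trigonometric (Viète) form: r = 2√(−p/3) = 7.944250, φ = arccos(3q/(p·r)) = arccos(0.763832) = 0.701566 rad.
y_k = r·cos(φ/3 − 2πk/3) for k = 0, 1, 2 gives y = 7.728009, -2.269723, -5.458287.
λ_k = y_k + 0.333333 gives λ = 8.0613, -1.9364, -5.1250 (check: the sum is 1.0000 = tr M).

Hence λ_max = 8.0613 and λ_min = -5.1250.


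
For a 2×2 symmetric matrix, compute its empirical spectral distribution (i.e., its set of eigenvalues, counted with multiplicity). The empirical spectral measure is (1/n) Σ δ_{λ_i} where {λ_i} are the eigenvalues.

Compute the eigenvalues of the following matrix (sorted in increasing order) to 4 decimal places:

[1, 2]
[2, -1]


Since M is real symmetric, both eigenvalues are real; they are the roots of det(λI − M) = λ² − (tr M) λ + det M.
tr M = 1 + (-1) = 0.
det M = 1·(-1) − 2² = -1 − 4 = -5.
Characteristic polynomial: λ² − 5 = 0.
Discriminant Δ = (tr M)² − 4·det M = 0 − (-20) = 20; √Δ = 4.472136.
λ = (tr M ± √Δ)/2 = (0 ± 4.472136)/2, giving (tr M − √Δ)/2 = -2.2361 and (tr M + √Δ)/2 = 2.2361.

Eigenvalues sorted in increasing order: [-2.2361, 2.2361].


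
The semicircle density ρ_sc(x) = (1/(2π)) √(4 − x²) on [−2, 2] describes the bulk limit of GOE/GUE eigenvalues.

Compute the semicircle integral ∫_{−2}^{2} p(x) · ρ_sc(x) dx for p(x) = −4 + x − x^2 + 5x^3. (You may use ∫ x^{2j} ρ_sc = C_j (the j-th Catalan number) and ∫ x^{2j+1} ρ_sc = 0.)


Write p(x) = Σ a_i x^i, split into monomials and integrate each against ρ_sc separately.
Using ∫ x^{2j} ρ_sc = C_j = (1/(j+1)) C(2j, j) (Catalan numbers) and ∫ x^{2j+1} ρ_sc = 0 (odd monomials vanish by symmetry):
  i = 0 (even): a_0 · C_{0} = -4 · 1 = -4
  i = 1 (odd): ∫ x^1 ρ_sc = 0 (vanishes)
  i = 2 (even): a_2 · C_{1} = -1 · 1 = -1
  i = 3 (odd): ∫ x^3 ρ_sc = 0 (vanishes)

Summing the contributions: ∫_{−2}^{2} p(x) ρ_sc(x) dx = (-4) + (-1) = -5.


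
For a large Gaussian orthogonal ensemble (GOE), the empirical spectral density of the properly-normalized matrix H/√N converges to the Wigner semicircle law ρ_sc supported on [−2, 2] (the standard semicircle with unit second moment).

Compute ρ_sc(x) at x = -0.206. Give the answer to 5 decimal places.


ρ_sc(x) = (1/(2π)) √(4 − x²). With x = -0.206:
  4 − x² = 4 − (-0.206)² = 4 − 0.042436 = 3.957564.
  √(4 − x²) = 1.989363.
  1/(2π) = 0.159155.
  ρ_sc(-0.206) = 0.159155 · 1.989363 = 0.316617.

Rounded to 5 decimal places: ρ_sc(-0.206) ≈ 0.31662.


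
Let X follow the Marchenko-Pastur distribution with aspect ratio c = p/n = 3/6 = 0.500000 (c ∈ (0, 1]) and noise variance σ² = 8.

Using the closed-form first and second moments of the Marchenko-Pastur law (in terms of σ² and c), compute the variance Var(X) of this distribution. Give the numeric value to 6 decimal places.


Recall the MP moments m_1 = E[X] = σ² and m_2 = E[X²] = σ⁴ (1 + c).
m_1 = E[X] = σ² = 8, so m_1² = 64.
m_2 = E[X²] = σ⁴ (1 + c) = 64 · (1 + 0.500000) = 64 · 1.500000 = 96.000000.
(Note m_2 − m_1² simplifies to c · σ⁴ = 0.500000 · 64.)

Var(X) = m_2 − m_1² = 96.000000 − 64 = 32.000000.


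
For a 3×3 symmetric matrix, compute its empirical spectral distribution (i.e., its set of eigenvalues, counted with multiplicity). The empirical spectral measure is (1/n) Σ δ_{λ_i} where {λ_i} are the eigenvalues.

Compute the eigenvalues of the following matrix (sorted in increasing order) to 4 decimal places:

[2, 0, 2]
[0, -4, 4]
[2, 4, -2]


Since M is real symmetric, all three eigenvalues are real; they are the roots of det(λI − M) = λ³ − (tr M) λ² + s λ − det M, where s is the sum of the principal 2×2 minors.
tr M = 2 + (-4) + (-2) = -4.
s = (2·(-4) − 0²) + (2·(-2) − 2²) + ((-4)·(-2) − 4²) = -8 + (-8) + (-8) = -24.
det M (expand along row 1) = 2·(-8) − 0·(-8) + 2·8 = 0.
Characteristic polynomial: λ³ + 4λ² − 24λ = 0.
Substitute λ = y + (tr M)/3 = y − 1.333333 to remove the quadratic term: y³ + p·y + q = 0 with p = s − (tr M)²/3 = -29.333333 and q = −2(tr M)³/27 + (tr M)·s/3 − det M = 36.740741.
Three real roots ⇒ use the trigonometric (Viète) form: r = 2√(−p/3) = 6.253888, φ = arccos(3q/(p·r)) = arccos(-0.600838) = 2.215346 rad.
y_k = r·cos(φ/3 − 2πk/3) for k = 0, 1, 2 gives y = 4.624836, 1.333333, -5.958169.
λ_k = y_k − 1.333333 gives λ = 3.2915, 0.0000, -7.2915 (check: the sum is -4.0000 = tr M).

Eigenvalues sorted in increasing order: [-7.2915, 0.0000, 3.2915].


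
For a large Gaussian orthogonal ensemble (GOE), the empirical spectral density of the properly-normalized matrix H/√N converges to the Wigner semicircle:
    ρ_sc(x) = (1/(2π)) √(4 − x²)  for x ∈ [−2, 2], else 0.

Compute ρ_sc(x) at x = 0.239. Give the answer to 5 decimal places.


ρ_sc(x) = (1/(2π)) √(4 − x²). With x = 0.239:
  4 − x² = 4 − (0.239)² = 4 − 0.057121 = 3.942879.
  √(4 − x²) = 1.985668.
  1/(2π) = 0.159155.
  ρ_sc(0.239) = 0.159155 · 1.985668 = 0.316029.

Rounded to 5 decimal places: ρ_sc(0.239) ≈ 0.31603.


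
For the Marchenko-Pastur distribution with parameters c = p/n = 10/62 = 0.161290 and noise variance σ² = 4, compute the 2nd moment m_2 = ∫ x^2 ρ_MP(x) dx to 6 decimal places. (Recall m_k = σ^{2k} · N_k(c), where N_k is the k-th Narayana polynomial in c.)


E[X²] = σ⁴ (1 + c) (second MP moment). With σ² = 4 (so σ⁴ = 16) and c = 10/62 = 0.161290: E[X²] = 16 · (1 + 0.161290) = 16 · 1.161290.

So E[X^2] = 18.580645.


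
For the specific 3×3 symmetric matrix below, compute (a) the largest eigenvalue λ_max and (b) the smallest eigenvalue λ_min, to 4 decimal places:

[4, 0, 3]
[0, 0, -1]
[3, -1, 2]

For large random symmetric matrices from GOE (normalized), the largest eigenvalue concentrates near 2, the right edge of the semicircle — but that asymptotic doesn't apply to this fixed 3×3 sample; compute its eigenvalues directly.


Since M is real symmetric, all three eigenvalues are real; they are the roots of det(λI − M) = λ³ − (tr M) λ² + s λ − det M, where s is the sum of the principal 2×2 minors.
tr M = 4 + 0 + 2 = 6.
s = (4·0 − 0²) + (4·2 − 3²) + (0·2 − (-1)²) = 0 + (-1) + (-1) = -2.
det M (expand along row 1) = 4·(-1) − 0·3 + 3·0 = -4.
Characteristic polynomial: λ³ − 6λ² − 2λ + 4 = 0.
Substitute λ = y + (tr M)/3 = y + 2.000000 to remove the quadratic term: y³ + p·y + q = 0 with p = s − (tr M)²/3 = -14.000000 and q = −2(tr M)³/27 + (tr M)·s/3 − det M = -16.000000.
Three real roots ⇒ use the trigonometric (Viète) form: r = 2√(−p/3) = 4.320494, φ = arccos(3q/(p·r)) = arccos(0.793560) = 0.654159 rad.
y_k = r·cos(φ/3 − 2πk/3) for k = 0, 1, 2 gives y = 4.218187, -1.299664, -2.918523.
λ_k = y_k + 2.000000 gives λ = 6.2182, 0.7003, -0.9185 (check: the sum is 6.0000 = tr M).

Hence λ_max = 6.2182 and λ_min = -0.9185.


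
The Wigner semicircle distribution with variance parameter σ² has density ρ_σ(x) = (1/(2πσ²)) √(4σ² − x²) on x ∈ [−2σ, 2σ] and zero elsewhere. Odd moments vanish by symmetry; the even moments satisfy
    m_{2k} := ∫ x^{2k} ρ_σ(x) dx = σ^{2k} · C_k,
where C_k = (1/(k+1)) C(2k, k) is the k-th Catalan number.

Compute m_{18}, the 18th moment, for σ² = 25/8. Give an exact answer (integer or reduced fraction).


By the scaled semicircle moment identity, m_{2k} = σ^{2k} · C_k with k = 9.
C_9 = (1/(k+1)) · C(2k, k) = (1/10) · C(18, 9) = (1/10) · 48620 = 4862.
σ^{2k} = (σ²)^k = (25/8)^9 = 3814697265625/134217728.

Therefore m_{18} = σ^{18} · C_9 = (3814697265625/134217728) · 4862 = 9273529052734375/67108864.


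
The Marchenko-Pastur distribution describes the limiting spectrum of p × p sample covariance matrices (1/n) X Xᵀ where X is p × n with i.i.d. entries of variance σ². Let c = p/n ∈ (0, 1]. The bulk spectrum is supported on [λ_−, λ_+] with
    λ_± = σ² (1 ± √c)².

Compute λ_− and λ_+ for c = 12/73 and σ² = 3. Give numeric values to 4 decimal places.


c = 12/73 = 0.164384; √c = 0.405442.
λ_− = σ² (1 − √c)² = 3 · (1 − 0.405442)² = 3 · (0.594558)² = 1.060496.
λ_+ = σ² (1 + √c)² = 3 · (1 + 0.405442)² = 3 · (1.405442)² = 5.925805.

Rounded to 4 decimal places: λ_− ≈ 1.0605, λ_+ ≈ 5.9258.


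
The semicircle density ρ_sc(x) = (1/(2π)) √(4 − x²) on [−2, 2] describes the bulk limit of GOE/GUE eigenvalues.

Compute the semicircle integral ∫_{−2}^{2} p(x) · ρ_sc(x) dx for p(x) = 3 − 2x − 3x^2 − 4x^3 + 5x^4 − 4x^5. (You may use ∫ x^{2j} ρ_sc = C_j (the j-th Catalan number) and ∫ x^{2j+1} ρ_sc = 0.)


Write p(x) = Σ a_i x^i, split into monomials and integrate each against ρ_sc separately.
Using ∫ x^{2j} ρ_sc = C_j = (1/(j+1)) C(2j, j) (Catalan numbers) and ∫ x^{2j+1} ρ_sc = 0 (odd monomials vanish by symmetry):
  i = 0 (even): a_0 · C_{0} = 3 · 1 = 3
  i = 1 (odd): ∫ x^1 ρ_sc = 0 (vanishes)
  i = 2 (even): a_2 · C_{1} = -3 · 1 = -3
  i = 3 (odd): ∫ x^3 ρ_sc = 0 (vanishes)
  i = 4 (even): a_4 · C_{2} = 5 · 2 = 10
  i = 5 (odd): ∫ x^5 ρ_sc = 0 (vanishes)

Summing the contributions: ∫_{−2}^{2} p(x) ρ_sc(x) dx = 3 + (-3) + 10 = 10.


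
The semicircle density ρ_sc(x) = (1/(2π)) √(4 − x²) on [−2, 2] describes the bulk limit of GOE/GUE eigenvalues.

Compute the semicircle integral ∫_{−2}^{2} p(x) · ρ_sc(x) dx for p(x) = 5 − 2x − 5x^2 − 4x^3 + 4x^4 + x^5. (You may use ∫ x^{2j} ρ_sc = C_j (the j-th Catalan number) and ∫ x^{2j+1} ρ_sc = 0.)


Write p(x) = Σ a_i x^i, split into monomials and integrate each against ρ_sc separately.
Using ∫ x^{2j} ρ_sc = C_j = (1/(j+1)) C(2j, j) (Catalan numbers) and ∫ x^{2j+1} ρ_sc = 0 (odd monomials vanish by symmetry):
  i = 0 (even): a_0 · C_{0} = 5 · 1 = 5
  i = 1 (odd): ∫ x^1 ρ_sc = 0 (vanishes)
  i = 2 (even): a_2 · C_{1} = -5 · 1 = -5
  i = 3 (odd): ∫ x^3 ρ_sc = 0 (vanishes)
  i = 4 (even): a_4 · C_{2} = 4 · 2 = 8
  i = 5 (odd): ∫ x^5 ρ_sc = 0 (vanishes)

Summing the contributions: ∫_{−2}^{2} p(x) ρ_sc(x) dx = 5 + (-5) + 8 = 8.


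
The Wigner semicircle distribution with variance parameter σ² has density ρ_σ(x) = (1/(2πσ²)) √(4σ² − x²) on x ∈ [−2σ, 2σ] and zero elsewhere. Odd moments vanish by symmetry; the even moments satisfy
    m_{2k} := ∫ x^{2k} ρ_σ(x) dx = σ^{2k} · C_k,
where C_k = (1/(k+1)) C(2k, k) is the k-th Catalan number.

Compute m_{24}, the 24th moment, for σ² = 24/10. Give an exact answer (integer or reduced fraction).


By the scaled semicircle moment identity, m_{2k} = σ^{2k} · C_k with k = 12.
C_12 = (1/(k+1)) · C(2k, k) = (1/13) · C(24, 12) = (1/13) · 2704156 = 208012.
σ^{2k} = (σ²)^k = (24/10)^12 = 8916100448256/244140625.

Therefore m_{24} = σ^{24} · C_12 = (8916100448256/244140625) · 208012 = 1854655886442627072/244140625.


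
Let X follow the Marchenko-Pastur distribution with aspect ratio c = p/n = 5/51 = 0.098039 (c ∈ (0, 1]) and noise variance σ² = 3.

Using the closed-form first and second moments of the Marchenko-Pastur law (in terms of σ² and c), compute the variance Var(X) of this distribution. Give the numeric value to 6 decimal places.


Recall the MP moments m_1 = E[X] = σ² and m_2 = E[X²] = σ⁴ (1 + c).
m_1 = E[X] = σ² = 3, so m_1² = 9.
m_2 = E[X²] = σ⁴ (1 + c) = 9 · (1 + 0.098039) = 9 · 1.098039 = 9.882353.
(Note m_2 − m_1² simplifies to c · σ⁴ = 0.098039 · 9.)

Var(X) = m_2 − m_1² = 9.882353 − 9 = 0.882353.
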